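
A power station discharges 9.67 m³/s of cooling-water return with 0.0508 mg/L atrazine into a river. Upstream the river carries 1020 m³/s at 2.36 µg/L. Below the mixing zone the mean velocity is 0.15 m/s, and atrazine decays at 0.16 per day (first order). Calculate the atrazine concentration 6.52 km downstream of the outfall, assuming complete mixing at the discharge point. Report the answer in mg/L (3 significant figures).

2.36 µg/L = 0.00236 mg/L.
After complete mixing, C₀ = (9.67·0.0508 + 1020·0.00236) / 1030 = 0.002815 mg/L.
Travel time t = 6520 m / 0.15 m/s = 4.347e+04 s = 0.5031 d.
C = 0.002815·exp(−0.16·0.5031) = 0.002815·0.9227 = 0.002597 mg/L.

0.00260 mg/L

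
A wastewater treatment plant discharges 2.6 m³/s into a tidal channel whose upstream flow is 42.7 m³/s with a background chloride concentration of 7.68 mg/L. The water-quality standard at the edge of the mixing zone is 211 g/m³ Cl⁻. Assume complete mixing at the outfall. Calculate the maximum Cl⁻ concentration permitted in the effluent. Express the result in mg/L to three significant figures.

3550 mg/L

Mass balance: 211·45.3 = 2.6·Cₑ + 42.7·7.68.
Cₑ = (9558 − 327.9) / 2.6 = 3550 mg/L.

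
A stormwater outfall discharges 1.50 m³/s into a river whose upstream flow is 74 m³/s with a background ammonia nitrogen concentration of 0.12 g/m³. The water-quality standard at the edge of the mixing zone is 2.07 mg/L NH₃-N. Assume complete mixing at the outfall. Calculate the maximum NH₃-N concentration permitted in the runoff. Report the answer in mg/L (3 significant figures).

Mass balance: 2.07·75.5 = 1.5·Cₑ + 74·0.12.
Cₑ = (156.3 − 8.88) / 1.5 = 98.27 mg/L.

98.3 mg/L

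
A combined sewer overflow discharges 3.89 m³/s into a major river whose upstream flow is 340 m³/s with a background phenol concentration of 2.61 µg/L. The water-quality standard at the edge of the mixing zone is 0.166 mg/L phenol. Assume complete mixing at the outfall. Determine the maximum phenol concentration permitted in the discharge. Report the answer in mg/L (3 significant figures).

14.4 mg/L

2.61 µg/L = 0.00261 mg/L.
Mass balance: 0.166·343.9 = 3.89·Cₑ + 340·0.00261.
Cₑ = (57.09 − 0.8874) / 3.89 = 14.45 mg/L.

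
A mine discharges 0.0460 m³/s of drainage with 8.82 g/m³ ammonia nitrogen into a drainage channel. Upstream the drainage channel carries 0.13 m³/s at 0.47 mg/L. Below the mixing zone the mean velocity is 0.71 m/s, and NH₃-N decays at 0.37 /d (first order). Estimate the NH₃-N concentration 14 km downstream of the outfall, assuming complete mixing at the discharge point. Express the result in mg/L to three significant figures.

2.44 mg/L

After complete mixing, C₀ = (0.046·8.82 + 0.13·0.47) / 0.176 = 2.652 mg/L.
Travel time t = 1.4e+04 m / 0.71 m/s = 1.972e+04 s = 0.2282 d.
C = 2.652·exp(−0.37·0.2282) = 2.652·0.919 = 2.438 mg/L.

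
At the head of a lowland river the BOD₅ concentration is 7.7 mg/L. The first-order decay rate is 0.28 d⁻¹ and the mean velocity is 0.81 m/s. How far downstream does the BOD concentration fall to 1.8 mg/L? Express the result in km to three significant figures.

From C = C₀·e^(−kt), t = ln(C₀/C)/k = ln(7.7/1.8)/0.28 = 1.453/0.28 = 5.191 d.
Distance = v·t = 0.81 m/s × 4.485e+05 s = 3.633e+05 m = 363.3 km.

363 km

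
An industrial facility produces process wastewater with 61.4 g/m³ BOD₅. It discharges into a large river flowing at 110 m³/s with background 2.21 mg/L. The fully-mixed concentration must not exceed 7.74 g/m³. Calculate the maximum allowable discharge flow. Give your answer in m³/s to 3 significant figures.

Mass balance at complete mixing: C_std·(Q_w + Q_r) = Q_w·C_e + Q_r·C_b.
Rearranging, Q_w = Q_r·(C_std − C_b)/(C_e − C_std) = 110·(7.74 − 2.21) / (61.4 − 7.74) = 11.34 m³/s.

11.3 m³/s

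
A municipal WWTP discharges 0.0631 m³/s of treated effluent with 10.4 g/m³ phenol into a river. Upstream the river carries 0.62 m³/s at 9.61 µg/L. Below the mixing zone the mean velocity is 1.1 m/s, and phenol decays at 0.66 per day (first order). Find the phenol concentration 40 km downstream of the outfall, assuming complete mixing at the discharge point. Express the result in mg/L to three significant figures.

9.61 µg/L = 0.00961 mg/L.
After complete mixing, C₀ = (0.0631·10.4 + 0.62·0.00961) / 0.6831 = 0.9694 mg/L.
Travel time t = 4e+04 m / 1.1 m/s = 3.636e+04 s = 0.4209 d.
C = 0.9694·exp(−0.66·0.4209) = 0.9694·0.7575 = 0.7343 mg/L.

0.734 mg/L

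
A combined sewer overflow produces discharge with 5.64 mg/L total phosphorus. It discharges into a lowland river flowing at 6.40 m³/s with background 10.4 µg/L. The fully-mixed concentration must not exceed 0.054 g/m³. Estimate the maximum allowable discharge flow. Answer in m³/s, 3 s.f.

10.4 µg/L = 0.0104 mg/L.
Mass balance at complete mixing: C_std·(Q_w + Q_r) = Q_w·C_e + Q_r·C_b.
Rearranging, Q_w = Q_r·(C_std − C_b)/(C_e − C_std) = 6.40·(0.054 − 0.0104) / (5.64 − 0.054) = 0.04995 m³/s.

0.0500 m³/s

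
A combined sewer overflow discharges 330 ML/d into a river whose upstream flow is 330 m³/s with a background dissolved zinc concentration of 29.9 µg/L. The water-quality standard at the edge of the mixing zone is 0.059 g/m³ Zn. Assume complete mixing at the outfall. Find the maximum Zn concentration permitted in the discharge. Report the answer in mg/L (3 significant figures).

330 ML/d = 3.819 m³/s.
29.9 µg/L = 0.0299 mg/L.
Mass balance: 0.059·333.8 = 3.819·Cₑ + 330·0.0299.
Cₑ = (19.7 − 9.867) / 3.819 = 2.573 mg/L.

2.57 mg/L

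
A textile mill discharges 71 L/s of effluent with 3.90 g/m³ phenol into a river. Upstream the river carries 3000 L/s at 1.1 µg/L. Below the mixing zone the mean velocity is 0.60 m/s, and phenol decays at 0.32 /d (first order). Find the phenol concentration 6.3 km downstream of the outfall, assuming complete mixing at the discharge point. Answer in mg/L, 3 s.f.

71 L/s = 0.071 m³/s.
3000 L/s = 3 m³/s.
1.1 µg/L = 0.0011 mg/L.
After complete mixing, C₀ = (0.071·3.9 + 3·0.0011) / 3.071 = 0.09124 mg/L.
Travel time t = 6300 m / 0.60 m/s = 1.05e+04 s = 0.1215 d.
C = 0.09124·exp(−0.32·0.1215) = 0.09124·0.9619 = 0.08776 mg/L.

0.0878 mg/L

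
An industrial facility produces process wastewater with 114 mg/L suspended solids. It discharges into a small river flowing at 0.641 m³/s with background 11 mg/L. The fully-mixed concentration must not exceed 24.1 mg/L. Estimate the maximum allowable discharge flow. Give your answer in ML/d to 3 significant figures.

8.07 ML/d

Mass balance at complete mixing: C_std·(Q_w + Q_r) = Q_w·C_e + Q_r·C_b.
Rearranging, Q_w = Q_r·(C_std − C_b)/(C_e − C_std) = 0.641·(24.1 − 11) / (114 − 24.1) = 0.0934 m³/s.
= 8.07 ML/d.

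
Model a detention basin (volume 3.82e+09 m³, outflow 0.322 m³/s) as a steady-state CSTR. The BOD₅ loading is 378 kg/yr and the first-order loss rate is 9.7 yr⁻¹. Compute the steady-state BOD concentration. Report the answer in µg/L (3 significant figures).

Outflow Q = 0.322 m³/s × 3.156e+07 s/yr = 1.016e+07 m³/yr.
Steady-state CSTR mass balance: W = Q·C + k·V·C, so C = W/(Q + kV).
Q + kV = 1.016e+07 + 9.7·3.82e+09 = 3.706e+10 m³/yr.
C = 378/3.706e+10 = 1.02e-08 kg/m³ = 1.02e-05 mg/L = 0.0102 µg/L.

0.0102 µg/L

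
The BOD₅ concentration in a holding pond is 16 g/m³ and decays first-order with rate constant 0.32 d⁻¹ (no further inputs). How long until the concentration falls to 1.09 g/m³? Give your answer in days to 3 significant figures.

t = ln(C₀/C)/k = ln(16/1.09)/0.32 = 2.686/0.32 = 8.395 d.

8.40 d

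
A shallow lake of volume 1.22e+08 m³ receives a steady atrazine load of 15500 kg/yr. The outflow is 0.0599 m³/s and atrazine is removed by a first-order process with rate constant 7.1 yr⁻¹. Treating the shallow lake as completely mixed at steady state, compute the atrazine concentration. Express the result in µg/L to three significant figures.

Outflow Q = 0.0599 m³/s × 3.156e+07 s/yr = 1.89e+06 m³/yr.
Steady-state CSTR mass balance: W = Q·C + k·V·C, so C = W/(Q + kV).
Q + kV = 1.89e+06 + 7.1·1.22e+08 = 8.681e+08 m³/yr.
C = 15500/8.681e+08 = 1.786e-05 kg/m³ = 0.01786 mg/L = 17.86 µg/L.

17.9 µg/L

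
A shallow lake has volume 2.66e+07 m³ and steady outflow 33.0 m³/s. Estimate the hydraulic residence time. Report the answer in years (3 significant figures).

Q = 33.0 m³/s × 3.156e+07 s/yr = 1.041e+09 m³/yr.
Hydraulic residence time τ = V/Q = 2.66e+07/1.041e+09 = 0.02554 yr.

0.0255 yr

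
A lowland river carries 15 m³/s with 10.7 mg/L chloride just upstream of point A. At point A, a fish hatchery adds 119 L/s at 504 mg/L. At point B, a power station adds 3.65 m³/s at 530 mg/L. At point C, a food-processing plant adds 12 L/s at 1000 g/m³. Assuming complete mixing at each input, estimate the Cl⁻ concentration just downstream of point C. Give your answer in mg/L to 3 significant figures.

119 L/s = 0.119 m³/s.
After input A: C = (15·10.7 + 0.119·504) / 15.12 = 14.58 mg/L.
After input B: C = (15.12·14.58 + 3.65·530) / 18.77 = 114.8 mg/L.
12 L/s = 0.012 m³/s.
After input C: C = (18.77·114.8 + 0.012·1000) / 18.78 = 115.4 mg/L.

115 mg/L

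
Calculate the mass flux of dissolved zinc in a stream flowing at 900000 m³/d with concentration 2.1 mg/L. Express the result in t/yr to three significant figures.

900000 m³/d = 10.42 m³/s.
Mass flux = Q·C = 10.42 m³/s × 2.1 g/m³ = 21.88 g/s.
= 21.88 g/s × 31.56 = 690.3 t/yr.

690 t/yr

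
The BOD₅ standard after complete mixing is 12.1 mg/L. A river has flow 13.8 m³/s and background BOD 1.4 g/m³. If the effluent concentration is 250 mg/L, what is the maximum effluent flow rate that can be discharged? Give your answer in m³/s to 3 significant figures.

Mass balance at complete mixing: C_std·(Q_w + Q_r) = Q_w·C_e + Q_r·C_b.
Rearranging, Q_w = Q_r·(C_std − C_b)/(C_e − C_std) = 13.8·(12.1 − 1.4) / (250 − 12.1) = 0.6207 m³/s.

0.621 m³/s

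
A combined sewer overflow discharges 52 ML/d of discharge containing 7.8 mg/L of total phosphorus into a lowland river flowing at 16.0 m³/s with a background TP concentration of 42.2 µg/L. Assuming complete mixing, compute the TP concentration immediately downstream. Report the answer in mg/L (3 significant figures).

52 ML/d = 0.6019 m³/s.
42.2 µg/L = 0.0422 mg/L.
By mass balance at complete mixing, C = (0.6019·7.8 + 16·0.0422) / (0.6019 + 16) = 5.37/16.6 = 0.3234 mg/L.

0.323 mg/L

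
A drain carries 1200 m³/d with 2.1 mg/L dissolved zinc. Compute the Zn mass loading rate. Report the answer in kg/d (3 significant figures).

2.52 kg/d

1200 m³/d = 0.01389 m³/s.
Mass flux = Q·C = 0.01389 m³/s × 2.1 g/m³ = 0.02917 g/s.
= 0.02917 g/s × 86.4 = 2.52 kg/d.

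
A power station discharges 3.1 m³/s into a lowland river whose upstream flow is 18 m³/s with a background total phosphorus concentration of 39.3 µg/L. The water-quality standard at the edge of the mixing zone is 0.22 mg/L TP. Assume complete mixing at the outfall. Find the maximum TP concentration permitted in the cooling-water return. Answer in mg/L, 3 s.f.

1.27 mg/L

39.3 µg/L = 0.0393 mg/L.
Mass balance: 0.22·21.1 = 3.1·Cₑ + 18·0.0393.
Cₑ = (4.642 − 0.7074) / 3.1 = 1.269 mg/L.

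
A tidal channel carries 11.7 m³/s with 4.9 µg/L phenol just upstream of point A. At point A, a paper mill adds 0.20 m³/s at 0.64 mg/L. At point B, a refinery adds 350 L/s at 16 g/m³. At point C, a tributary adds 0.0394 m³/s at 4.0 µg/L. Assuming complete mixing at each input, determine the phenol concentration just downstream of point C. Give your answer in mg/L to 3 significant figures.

4.9 µg/L = 0.0049 mg/L.
After input A: C = (11.7·0.0049 + 0.2·0.64) / 11.9 = 0.01557 mg/L.
350 L/s = 0.35 m³/s.
After input B: C = (11.9·0.01557 + 0.35·16) / 12.25 = 0.4723 mg/L.
4.0 µg/L = 0.004 mg/L.
After input C: C = (12.25·0.4723 + 0.0394·0.004) / 12.29 = 0.4708 mg/L.

0.471 mg/L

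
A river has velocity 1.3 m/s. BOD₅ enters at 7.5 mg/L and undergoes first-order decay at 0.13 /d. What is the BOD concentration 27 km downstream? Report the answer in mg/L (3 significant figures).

7.27 mg/L

Travel time t = 27 km / 1.3 m/s = 2.7e+04/1.3 = 2.077e+04 s = 0.2404 d.
First-order decay: C = 7.5·exp(−0.13·0.2404) = 7.5·0.9692 = 7.269 mg/L.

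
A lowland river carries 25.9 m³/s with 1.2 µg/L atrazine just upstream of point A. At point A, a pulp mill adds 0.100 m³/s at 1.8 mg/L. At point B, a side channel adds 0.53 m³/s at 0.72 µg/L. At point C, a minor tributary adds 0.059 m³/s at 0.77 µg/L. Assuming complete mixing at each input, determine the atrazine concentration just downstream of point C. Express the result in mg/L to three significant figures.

0.00795 mg/L

1.2 µg/L = 0.0012 mg/L.
After input A: C = (25.9·0.0012 + 0.1·1.8) / 26 = 0.008118 mg/L.
0.72 µg/L = 0.00072 mg/L.
After input B: C = (26·0.008118 + 0.53·0.00072) / 26.53 = 0.007971 mg/L.
0.77 µg/L = 0.00077 mg/L.
After input C: C = (26.53·0.007971 + 0.059·0.00077) / 26.59 = 0.007955 mg/L.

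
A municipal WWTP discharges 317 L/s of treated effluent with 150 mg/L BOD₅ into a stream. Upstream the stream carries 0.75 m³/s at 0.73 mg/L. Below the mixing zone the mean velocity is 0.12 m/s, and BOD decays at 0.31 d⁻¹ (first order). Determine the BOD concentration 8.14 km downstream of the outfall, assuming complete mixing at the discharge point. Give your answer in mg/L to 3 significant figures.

317 L/s = 0.317 m³/s.
After complete mixing, C₀ = (0.317·150 + 0.75·0.73) / 1.067 = 45.08 mg/L.
Travel time t = 8140 m / 0.12 m/s = 6.783e+04 s = 0.7851 d.
C = 45.08·exp(−0.31·0.7851) = 45.08·0.784 = 35.34 mg/L.

35.3 mg/L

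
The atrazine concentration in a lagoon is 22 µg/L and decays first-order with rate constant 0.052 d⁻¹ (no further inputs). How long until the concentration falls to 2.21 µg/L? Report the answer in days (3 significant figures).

44.2 d

t = ln(C₀/C)/k = ln(22/2.21)/0.052 = 2.298/0.052 = 44.19 d.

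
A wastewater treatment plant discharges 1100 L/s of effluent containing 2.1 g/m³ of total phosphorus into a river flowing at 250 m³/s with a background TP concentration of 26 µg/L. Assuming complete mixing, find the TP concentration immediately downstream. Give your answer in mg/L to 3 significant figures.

1100 L/s = 1.1 m³/s.
26 µg/L = 0.026 mg/L.
By mass balance at complete mixing, C = (1.1·2.1 + 250·0.026) / (1.1 + 250) = 8.81/251.1 = 0.03509 mg/L.

0.0351 mg/L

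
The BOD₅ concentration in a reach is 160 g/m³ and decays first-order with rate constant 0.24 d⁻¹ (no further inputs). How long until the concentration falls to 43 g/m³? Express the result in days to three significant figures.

5.47 d

t = ln(C₀/C)/k = ln(160/43)/0.24 = 1.314/0.24 = 5.475 d.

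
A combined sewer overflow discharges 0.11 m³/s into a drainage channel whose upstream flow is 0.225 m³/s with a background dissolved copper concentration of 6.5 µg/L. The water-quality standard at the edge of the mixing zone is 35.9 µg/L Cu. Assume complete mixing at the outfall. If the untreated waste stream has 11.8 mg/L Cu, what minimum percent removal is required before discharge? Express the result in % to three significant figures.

6.5 µg/L = 0.0065 mg/L.
35.9 µg/L = 0.0359 mg/L.
Mass balance: 0.0359·0.335 = 0.11·Cₑ + 0.225·0.0065.
Cₑ = (0.01203 − 0.001463) / 0.11 = 0.09604 mg/L.
Required removal = 1 − 0.09604/11.8 = 99.19 %.

99.2 %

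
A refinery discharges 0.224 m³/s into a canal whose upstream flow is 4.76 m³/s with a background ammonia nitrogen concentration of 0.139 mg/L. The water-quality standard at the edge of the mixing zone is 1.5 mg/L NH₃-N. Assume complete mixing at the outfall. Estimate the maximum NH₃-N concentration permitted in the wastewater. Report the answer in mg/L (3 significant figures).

Mass balance: 1.5·4.984 = 0.224·Cₑ + 4.76·0.139.
Cₑ = (7.476 − 0.6616) / 0.224 = 30.42 mg/L.

30.4 mg/L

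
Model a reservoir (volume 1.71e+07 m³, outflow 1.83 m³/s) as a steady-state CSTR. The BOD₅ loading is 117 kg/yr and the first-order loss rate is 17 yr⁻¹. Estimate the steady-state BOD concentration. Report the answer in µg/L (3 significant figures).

0.336 µg/L

Outflow Q = 1.83 m³/s × 3.156e+07 s/yr = 5.775e+07 m³/yr.
Steady-state CSTR mass balance: W = Q·C + k·V·C, so C = W/(Q + kV).
Q + kV = 5.775e+07 + 17·1.71e+07 = 3.485e+08 m³/yr.
C = 117/3.485e+08 = 3.358e-07 kg/m³ = 0.0003358 mg/L = 0.3358 µg/L.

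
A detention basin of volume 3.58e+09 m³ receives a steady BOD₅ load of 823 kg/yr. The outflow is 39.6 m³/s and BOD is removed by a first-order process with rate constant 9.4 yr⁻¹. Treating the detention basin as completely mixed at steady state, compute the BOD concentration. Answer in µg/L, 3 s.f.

Outflow Q = 39.6 m³/s × 3.156e+07 s/yr = 1.25e+09 m³/yr.
Steady-state CSTR mass balance: W = Q·C + k·V·C, so C = W/(Q + kV).
Q + kV = 1.25e+09 + 9.4·3.58e+09 = 3.49e+10 m³/yr.
C = 823/3.49e+10 = 2.358e-08 kg/m³ = 2.358e-05 mg/L = 0.02358 µg/L.

0.0236 µg/L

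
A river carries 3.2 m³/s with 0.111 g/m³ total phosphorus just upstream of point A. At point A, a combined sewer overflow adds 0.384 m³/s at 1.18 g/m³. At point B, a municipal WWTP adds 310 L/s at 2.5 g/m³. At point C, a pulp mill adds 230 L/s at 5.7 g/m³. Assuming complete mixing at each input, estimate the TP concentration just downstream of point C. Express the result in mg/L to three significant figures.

After input A: C = (3.2·0.111 + 0.384·1.18) / 3.584 = 0.2255 mg/L.
310 L/s = 0.31 m³/s.
After input B: C = (3.584·0.2255 + 0.31·2.5) / 3.894 = 0.4066 mg/L.
230 L/s = 0.23 m³/s.
After input C: C = (3.894·0.4066 + 0.23·5.7) / 4.124 = 0.7018 mg/L.

0.702 mg/L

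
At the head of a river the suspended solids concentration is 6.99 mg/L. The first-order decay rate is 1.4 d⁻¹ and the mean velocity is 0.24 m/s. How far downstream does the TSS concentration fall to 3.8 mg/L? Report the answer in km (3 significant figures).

9.03 km

From C = C₀·e^(−kt), t = ln(C₀/C)/k = ln(6.99/3.8)/1.4 = 0.6095/1.4 = 0.4353 d.
Distance = v·t = 0.24 m/s × 3.761e+04 s = 9027 m = 9.027 km.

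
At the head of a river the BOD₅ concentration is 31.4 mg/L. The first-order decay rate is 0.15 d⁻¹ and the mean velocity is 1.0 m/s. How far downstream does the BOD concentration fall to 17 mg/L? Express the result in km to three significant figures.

353 km

From C = C₀·e^(−kt), t = ln(C₀/C)/k = ln(31.4/17)/0.15 = 0.6136/0.15 = 4.091 d.
Distance = v·t = 1.0 m/s × 3.534e+05 s = 3.534e+05 m = 353.4 km.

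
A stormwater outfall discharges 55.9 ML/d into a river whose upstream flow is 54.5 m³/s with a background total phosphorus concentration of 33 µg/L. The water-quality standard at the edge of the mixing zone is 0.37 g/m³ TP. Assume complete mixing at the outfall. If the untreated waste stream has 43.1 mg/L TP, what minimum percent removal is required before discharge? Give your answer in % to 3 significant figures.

55.9 ML/d = 0.647 m³/s.
33 µg/L = 0.033 mg/L.
Mass balance: 0.37·55.15 = 0.647·Cₑ + 54.5·0.033.
Cₑ = (20.4 − 1.798) / 0.647 = 28.76 mg/L.
Required removal = 1 − 28.76/43.1 = 33.28 %.

33.3 %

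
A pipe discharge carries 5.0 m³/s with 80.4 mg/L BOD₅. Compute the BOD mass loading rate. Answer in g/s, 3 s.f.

Mass flux = Q·C = 5 m³/s × 80.4 g/m³ = 402 g/s.

402 g/s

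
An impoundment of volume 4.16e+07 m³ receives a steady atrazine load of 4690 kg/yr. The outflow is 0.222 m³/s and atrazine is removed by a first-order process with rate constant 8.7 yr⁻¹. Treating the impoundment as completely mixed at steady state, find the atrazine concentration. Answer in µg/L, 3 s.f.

Outflow Q = 0.222 m³/s × 3.156e+07 s/yr = 7.006e+06 m³/yr.
Steady-state CSTR mass balance: W = Q·C + k·V·C, so C = W/(Q + kV).
Q + kV = 7.006e+06 + 8.7·4.16e+07 = 3.689e+08 m³/yr.
C = 4690/3.689e+08 = 1.271e-05 kg/m³ = 0.01271 mg/L = 12.71 µg/L.

12.7 µg/L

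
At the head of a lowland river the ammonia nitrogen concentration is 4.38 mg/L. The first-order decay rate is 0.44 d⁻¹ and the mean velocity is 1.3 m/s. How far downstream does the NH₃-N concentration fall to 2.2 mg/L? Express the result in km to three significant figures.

From C = C₀·e^(−kt), t = ln(C₀/C)/k = ln(4.38/2.2)/0.44 = 0.6886/0.44 = 1.565 d.
Distance = v·t = 1.3 m/s × 1.352e+05 s = 1.758e+05 m = 175.8 km.

176 km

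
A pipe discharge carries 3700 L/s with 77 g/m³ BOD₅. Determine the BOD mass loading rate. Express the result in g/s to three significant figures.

285 g/s

3700 L/s = 3.7 m³/s.
Mass flux = Q·C = 3.7 m³/s × 77 g/m³ = 284.9 g/s.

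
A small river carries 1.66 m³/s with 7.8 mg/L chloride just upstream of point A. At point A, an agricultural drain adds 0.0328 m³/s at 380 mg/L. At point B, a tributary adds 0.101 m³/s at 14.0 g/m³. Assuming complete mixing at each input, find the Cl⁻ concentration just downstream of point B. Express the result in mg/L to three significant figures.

15.0 mg/L

After input A: C = (1.66·7.8 + 0.0328·380) / 1.693 = 15.01 mg/L.
After input B: C = (1.693·15.01 + 0.101·14) / 1.794 = 14.95 mg/L.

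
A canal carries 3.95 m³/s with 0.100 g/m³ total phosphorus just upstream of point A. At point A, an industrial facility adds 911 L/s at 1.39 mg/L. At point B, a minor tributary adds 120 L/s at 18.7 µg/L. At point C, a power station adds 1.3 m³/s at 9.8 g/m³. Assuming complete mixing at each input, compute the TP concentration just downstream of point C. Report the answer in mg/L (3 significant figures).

2.29 mg/L

911 L/s = 0.911 m³/s.
After input A: C = (3.95·0.1 + 0.911·1.39) / 4.861 = 0.3418 mg/L.
120 L/s = 0.12 m³/s.
18.7 µg/L = 0.0187 mg/L.
After input B: C = (4.861·0.3418 + 0.12·0.0187) / 4.981 = 0.334 mg/L.
After input C: C = (4.981·0.334 + 1.3·9.8) / 6.281 = 2.293 mg/L.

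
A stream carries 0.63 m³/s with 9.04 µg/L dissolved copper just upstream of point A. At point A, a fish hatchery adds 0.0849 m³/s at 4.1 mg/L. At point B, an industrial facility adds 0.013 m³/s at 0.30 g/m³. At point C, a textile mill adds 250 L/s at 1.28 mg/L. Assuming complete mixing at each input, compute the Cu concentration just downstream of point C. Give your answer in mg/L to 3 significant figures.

0.693 mg/L

9.04 µg/L = 0.00904 mg/L.
After input A: C = (0.63·0.00904 + 0.0849·4.1) / 0.7149 = 0.4949 mg/L.
After input B: C = (0.7149·0.4949 + 0.013·0.3) / 0.7279 = 0.4914 mg/L.
250 L/s = 0.25 m³/s.
After input C: C = (0.7279·0.4914 + 0.25·1.28) / 0.9779 = 0.693 mg/L.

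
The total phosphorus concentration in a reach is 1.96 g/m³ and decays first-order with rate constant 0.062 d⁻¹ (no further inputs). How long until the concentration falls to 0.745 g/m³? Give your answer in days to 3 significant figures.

t = ln(C₀/C)/k = ln(1.96/0.745)/0.062 = 0.9673/0.062 = 15.6 d.

15.6 d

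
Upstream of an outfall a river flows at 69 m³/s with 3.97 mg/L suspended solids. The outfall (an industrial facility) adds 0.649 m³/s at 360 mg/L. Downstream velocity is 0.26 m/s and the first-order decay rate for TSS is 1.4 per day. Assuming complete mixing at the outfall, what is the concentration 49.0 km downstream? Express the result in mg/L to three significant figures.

0.344 mg/L

After complete mixing, C₀ = (0.649·360 + 69·3.97) / 69.65 = 7.288 mg/L.
Travel time t = 4.9e+04 m / 0.26 m/s = 1.885e+05 s = 2.181 d.
C = 7.288·exp(−1.4·2.181) = 7.288·0.04718 = 0.3438 mg/L.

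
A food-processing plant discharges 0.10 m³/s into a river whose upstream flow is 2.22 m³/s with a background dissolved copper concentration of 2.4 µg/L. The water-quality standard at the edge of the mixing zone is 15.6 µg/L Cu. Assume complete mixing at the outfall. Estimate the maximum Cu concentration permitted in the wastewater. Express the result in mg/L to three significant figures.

0.309 mg/L

2.4 µg/L = 0.0024 mg/L.
15.6 µg/L = 0.0156 mg/L.
Mass balance: 0.0156·2.32 = 0.1·Cₑ + 2.22·0.0024.
Cₑ = (0.03619 − 0.005328) / 0.1 = 0.3086 mg/L.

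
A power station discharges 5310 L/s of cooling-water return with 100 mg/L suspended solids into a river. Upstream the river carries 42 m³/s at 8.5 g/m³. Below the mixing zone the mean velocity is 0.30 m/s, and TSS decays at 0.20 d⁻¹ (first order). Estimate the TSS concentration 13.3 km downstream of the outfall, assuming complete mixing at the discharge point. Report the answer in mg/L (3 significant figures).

5310 L/s = 5.31 m³/s.
After complete mixing, C₀ = (5.31·100 + 42·8.5) / 47.31 = 18.77 mg/L.
Travel time t = 1.33e+04 m / 0.30 m/s = 4.433e+04 s = 0.5131 d.
C = 18.77·exp(−0.20·0.5131) = 18.77·0.9025 = 16.94 mg/L.

16.9 mg/L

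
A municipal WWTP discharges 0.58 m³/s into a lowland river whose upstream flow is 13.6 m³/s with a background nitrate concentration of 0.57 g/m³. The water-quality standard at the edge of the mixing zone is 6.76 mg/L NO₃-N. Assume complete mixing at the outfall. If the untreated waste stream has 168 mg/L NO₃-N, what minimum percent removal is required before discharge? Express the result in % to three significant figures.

9.58 %

Mass balance: 6.76·14.18 = 0.58·Cₑ + 13.6·0.57.
Cₑ = (95.86 − 7.752) / 0.58 = 151.9 mg/L.
Required removal = 1 − 151.9/168 = 9.58 %.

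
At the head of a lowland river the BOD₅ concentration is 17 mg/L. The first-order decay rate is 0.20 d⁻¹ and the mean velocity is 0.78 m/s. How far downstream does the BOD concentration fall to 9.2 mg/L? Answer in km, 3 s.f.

From C = C₀·e^(−kt), t = ln(C₀/C)/k = ln(17/9.2)/0.20 = 0.614/0.20 = 3.07 d.
Distance = v·t = 0.78 m/s × 2.653e+05 s = 2.069e+05 m = 206.9 km.

207 km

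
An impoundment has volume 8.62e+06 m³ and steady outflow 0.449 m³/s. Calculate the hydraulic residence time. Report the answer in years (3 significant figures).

Q = 0.449 m³/s × 3.156e+07 s/yr = 1.417e+07 m³/yr.
Hydraulic residence time τ = V/Q = 8.62e+06/1.417e+07 = 0.6084 yr.

0.608 yr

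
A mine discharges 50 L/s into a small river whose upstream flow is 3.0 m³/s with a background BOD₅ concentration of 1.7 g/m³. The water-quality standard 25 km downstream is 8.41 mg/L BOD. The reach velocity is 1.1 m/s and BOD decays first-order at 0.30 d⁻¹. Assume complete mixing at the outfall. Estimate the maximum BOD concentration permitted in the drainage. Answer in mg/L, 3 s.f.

453 mg/L

50 L/s = 0.05 m³/s.
Travel time to the compliance point: t = 2.5e+04/1.1 = 2.273e+04 s = 0.263 d; decay factor exp(−0.30·0.263) = 0.9241.
So the concentration just after mixing may be at most 8.41/0.9241 = 9.101 mg/L.
Mass balance: 9.101·3.05 = 0.05·Cₑ + 3·1.7.
Cₑ = (27.76 − 5.1) / 0.05 = 453.1 mg/L.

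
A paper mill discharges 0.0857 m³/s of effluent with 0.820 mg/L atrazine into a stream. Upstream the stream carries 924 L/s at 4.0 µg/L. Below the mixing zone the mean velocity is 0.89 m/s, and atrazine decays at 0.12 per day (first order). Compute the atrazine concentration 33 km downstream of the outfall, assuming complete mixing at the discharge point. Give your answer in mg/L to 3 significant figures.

0.0696 mg/L

924 L/s = 0.924 m³/s.
4.0 µg/L = 0.004 mg/L.
After complete mixing, C₀ = (0.0857·0.82 + 0.924·0.004) / 1.01 = 0.07326 mg/L.
Travel time t = 3.3e+04 m / 0.89 m/s = 3.708e+04 s = 0.4292 d.
C = 0.07326·exp(−0.12·0.4292) = 0.07326·0.9498 = 0.06958 mg/L.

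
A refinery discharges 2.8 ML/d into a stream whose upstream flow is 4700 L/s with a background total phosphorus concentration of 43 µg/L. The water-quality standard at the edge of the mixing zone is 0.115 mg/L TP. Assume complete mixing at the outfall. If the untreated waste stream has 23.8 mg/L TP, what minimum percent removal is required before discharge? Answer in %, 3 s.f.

2.8 ML/d = 0.03241 m³/s.
4700 L/s = 4.7 m³/s.
43 µg/L = 0.043 mg/L.
Mass balance: 0.115·4.732 = 0.03241·Cₑ + 4.7·0.043.
Cₑ = (0.5442 − 0.2021) / 0.03241 = 10.56 mg/L.
Required removal = 1 − 10.56/23.8 = 55.64 %.

55.6 %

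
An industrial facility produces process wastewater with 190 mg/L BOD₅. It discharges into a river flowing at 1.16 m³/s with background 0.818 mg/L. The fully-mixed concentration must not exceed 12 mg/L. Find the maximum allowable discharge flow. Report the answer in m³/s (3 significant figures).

0.0729 m³/s

Mass balance at complete mixing: C_std·(Q_w + Q_r) = Q_w·C_e + Q_r·C_b.
Rearranging, Q_w = Q_r·(C_std − C_b)/(C_e − C_std) = 1.16·(12 − 0.818) / (190 − 12) = 0.07287 m³/s.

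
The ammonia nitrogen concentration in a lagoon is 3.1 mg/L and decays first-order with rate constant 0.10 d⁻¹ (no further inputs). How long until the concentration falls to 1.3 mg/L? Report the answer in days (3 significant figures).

t = ln(C₀/C)/k = ln(3.1/1.3)/0.10 = 0.869/0.10 = 8.69 d.

8.69 d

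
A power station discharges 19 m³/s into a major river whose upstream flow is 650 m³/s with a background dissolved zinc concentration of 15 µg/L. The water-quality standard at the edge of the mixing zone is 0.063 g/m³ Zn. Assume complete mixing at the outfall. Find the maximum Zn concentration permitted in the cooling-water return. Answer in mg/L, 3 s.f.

1.71 mg/L

15 µg/L = 0.015 mg/L.
Mass balance: 0.063·669 = 19·Cₑ + 650·0.015.
Cₑ = (42.15 − 9.75) / 19 = 1.705 mg/L.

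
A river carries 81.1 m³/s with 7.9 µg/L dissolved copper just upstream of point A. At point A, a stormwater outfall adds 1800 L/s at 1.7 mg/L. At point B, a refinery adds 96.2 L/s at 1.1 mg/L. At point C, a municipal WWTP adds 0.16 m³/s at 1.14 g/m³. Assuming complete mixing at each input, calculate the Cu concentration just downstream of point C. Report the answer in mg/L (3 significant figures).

0.0480 mg/L

7.9 µg/L = 0.0079 mg/L.
1800 L/s = 1.8 m³/s.
After input A: C = (81.1·0.0079 + 1.8·1.7) / 82.9 = 0.04464 mg/L.
96.2 L/s = 0.0962 m³/s.
After input B: C = (82.9·0.04464 + 0.0962·1.1) / 83 = 0.04586 mg/L.
After input C: C = (83·0.04586 + 0.16·1.14) / 83.16 = 0.04797 mg/L.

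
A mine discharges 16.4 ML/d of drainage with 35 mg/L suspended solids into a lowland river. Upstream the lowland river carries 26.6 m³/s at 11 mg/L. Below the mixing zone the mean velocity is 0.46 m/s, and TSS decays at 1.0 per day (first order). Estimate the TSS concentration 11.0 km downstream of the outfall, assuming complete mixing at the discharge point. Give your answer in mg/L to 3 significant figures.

16.4 ML/d = 0.1898 m³/s.
After complete mixing, C₀ = (0.1898·35 + 26.6·11) / 26.79 = 11.17 mg/L.
Travel time t = 1.1e+04 m / 0.46 m/s = 2.391e+04 s = 0.2768 d.
C = 11.17·exp(−1.0·0.2768) = 11.17·0.7582 = 8.469 mg/L.

8.47 mg/L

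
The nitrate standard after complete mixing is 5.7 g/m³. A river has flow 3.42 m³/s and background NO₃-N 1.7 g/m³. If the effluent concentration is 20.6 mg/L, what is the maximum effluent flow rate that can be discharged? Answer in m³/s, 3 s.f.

Mass balance at complete mixing: C_std·(Q_w + Q_r) = Q_w·C_e + Q_r·C_b.
Rearranging, Q_w = Q_r·(C_std − C_b)/(C_e − C_std) = 3.42·(5.7 − 1.7) / (20.6 − 5.7) = 0.9181 m³/s.

0.918 m³/s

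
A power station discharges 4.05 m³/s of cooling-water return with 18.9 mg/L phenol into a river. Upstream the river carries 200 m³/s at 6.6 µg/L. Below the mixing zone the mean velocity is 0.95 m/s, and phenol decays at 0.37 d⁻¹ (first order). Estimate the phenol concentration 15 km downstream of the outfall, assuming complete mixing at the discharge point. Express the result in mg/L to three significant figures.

0.357 mg/L

6.6 µg/L = 0.0066 mg/L.
After complete mixing, C₀ = (4.05·18.9 + 200·0.0066) / 204.1 = 0.3816 mg/L.
Travel time t = 1.5e+04 m / 0.95 m/s = 1.579e+04 s = 0.1827 d.
C = 0.3816·exp(−0.37·0.1827) = 0.3816·0.9346 = 0.3566 mg/L.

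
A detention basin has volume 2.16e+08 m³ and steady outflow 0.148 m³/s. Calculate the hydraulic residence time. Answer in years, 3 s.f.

46.2 yr

Q = 0.148 m³/s × 3.156e+07 s/yr = 4.671e+06 m³/yr.
Hydraulic residence time τ = V/Q = 2.16e+08/4.671e+06 = 46.25 yr.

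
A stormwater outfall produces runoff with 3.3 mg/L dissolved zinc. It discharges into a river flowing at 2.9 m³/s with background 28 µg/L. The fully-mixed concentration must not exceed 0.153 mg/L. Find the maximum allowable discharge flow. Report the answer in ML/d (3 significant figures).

28 µg/L = 0.028 mg/L.
Mass balance at complete mixing: C_std·(Q_w + Q_r) = Q_w·C_e + Q_r·C_b.
Rearranging, Q_w = Q_r·(C_std − C_b)/(C_e − C_std) = 2.9·(0.153 − 0.028) / (3.3 − 0.153) = 0.1152 m³/s.
= 9.952 ML/d.

9.95 ML/d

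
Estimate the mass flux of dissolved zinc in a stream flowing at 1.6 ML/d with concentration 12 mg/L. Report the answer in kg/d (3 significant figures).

1.6 ML/d = 0.01852 m³/s.
Mass flux = Q·C = 0.01852 m³/s × 12 g/m³ = 0.2222 g/s.
= 0.2222 g/s × 86.4 = 19.2 kg/d.

19.2 kg/d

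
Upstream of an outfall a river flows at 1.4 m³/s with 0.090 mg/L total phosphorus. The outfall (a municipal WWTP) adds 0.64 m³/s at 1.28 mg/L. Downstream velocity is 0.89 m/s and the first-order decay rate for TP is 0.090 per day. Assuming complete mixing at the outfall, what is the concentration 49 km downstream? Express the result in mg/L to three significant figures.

0.438 mg/L

After complete mixing, C₀ = (0.64·1.28 + 1.4·0.09) / 2.04 = 0.4633 mg/L.
Travel time t = 4.9e+04 m / 0.89 m/s = 5.506e+04 s = 0.6372 d.
C = 0.4633·exp(−0.090·0.6372) = 0.4633·0.9443 = 0.4375 mg/L.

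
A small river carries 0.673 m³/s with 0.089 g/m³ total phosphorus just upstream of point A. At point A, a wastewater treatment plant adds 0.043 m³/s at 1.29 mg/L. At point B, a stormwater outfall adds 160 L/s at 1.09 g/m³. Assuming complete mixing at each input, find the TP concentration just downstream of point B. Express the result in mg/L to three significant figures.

0.331 mg/L

After input A: C = (0.673·0.089 + 0.043·1.29) / 0.716 = 0.1611 mg/L.
160 L/s = 0.16 m³/s.
After input B: C = (0.716·0.1611 + 0.16·1.09) / 0.876 = 0.3308 mg/L.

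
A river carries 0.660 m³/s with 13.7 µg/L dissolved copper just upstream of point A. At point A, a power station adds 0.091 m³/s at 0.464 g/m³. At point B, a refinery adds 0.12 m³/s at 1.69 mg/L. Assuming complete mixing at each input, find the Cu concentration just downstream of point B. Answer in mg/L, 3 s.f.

13.7 µg/L = 0.0137 mg/L.
After input A: C = (0.66·0.0137 + 0.091·0.464) / 0.751 = 0.06826 mg/L.
After input B: C = (0.751·0.06826 + 0.12·1.69) / 0.871 = 0.2917 mg/L.

0.292 mg/L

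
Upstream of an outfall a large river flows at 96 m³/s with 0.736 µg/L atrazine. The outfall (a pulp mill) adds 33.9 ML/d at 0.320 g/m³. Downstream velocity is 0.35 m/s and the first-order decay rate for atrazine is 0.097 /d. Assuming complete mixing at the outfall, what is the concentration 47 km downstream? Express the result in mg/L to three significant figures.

0.00175 mg/L

33.9 ML/d = 0.3924 m³/s.
0.736 µg/L = 0.000736 mg/L.
After complete mixing, C₀ = (0.3924·0.32 + 96·0.000736) / 96.39 = 0.002036 mg/L.
Travel time t = 4.7e+04 m / 0.35 m/s = 1.343e+05 s = 1.554 d.
C = 0.002036·exp(−0.097·1.554) = 0.002036·0.8601 = 0.001751 mg/L.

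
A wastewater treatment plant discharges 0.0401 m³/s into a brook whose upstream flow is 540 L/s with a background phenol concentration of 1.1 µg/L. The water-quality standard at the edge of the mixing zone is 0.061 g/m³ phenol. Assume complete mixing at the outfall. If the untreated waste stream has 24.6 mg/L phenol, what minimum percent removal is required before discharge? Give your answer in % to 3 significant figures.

540 L/s = 0.54 m³/s.
1.1 µg/L = 0.0011 mg/L.
Mass balance: 0.061·0.5801 = 0.0401·Cₑ + 0.54·0.0011.
Cₑ = (0.03539 − 0.000594) / 0.0401 = 0.8676 mg/L.
Required removal = 1 − 0.8676/24.6 = 96.47 %.

96.5 %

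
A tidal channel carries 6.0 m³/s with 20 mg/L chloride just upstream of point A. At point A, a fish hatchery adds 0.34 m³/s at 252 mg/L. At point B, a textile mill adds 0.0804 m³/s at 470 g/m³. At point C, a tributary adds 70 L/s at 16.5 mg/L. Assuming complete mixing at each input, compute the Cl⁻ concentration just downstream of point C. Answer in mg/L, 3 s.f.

After input A: C = (6·20 + 0.34·252) / 6.34 = 32.44 mg/L.
After input B: C = (6.34·32.44 + 0.0804·470) / 6.42 = 37.92 mg/L.
70 L/s = 0.07 m³/s.
After input C: C = (6.42·37.92 + 0.07·16.5) / 6.49 = 37.69 mg/L.

37.7 mg/L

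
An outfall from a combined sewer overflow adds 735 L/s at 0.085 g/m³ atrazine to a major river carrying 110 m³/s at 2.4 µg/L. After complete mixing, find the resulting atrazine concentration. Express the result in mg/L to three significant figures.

0.00295 mg/L

735 L/s = 0.735 m³/s.
2.4 µg/L = 0.0024 mg/L.
Conservation of mass across the mixing zone: C = (0.735·0.085 + 110·0.0024) / (0.735 + 110) = 0.3265/110.7 = 0.002948 mg/L.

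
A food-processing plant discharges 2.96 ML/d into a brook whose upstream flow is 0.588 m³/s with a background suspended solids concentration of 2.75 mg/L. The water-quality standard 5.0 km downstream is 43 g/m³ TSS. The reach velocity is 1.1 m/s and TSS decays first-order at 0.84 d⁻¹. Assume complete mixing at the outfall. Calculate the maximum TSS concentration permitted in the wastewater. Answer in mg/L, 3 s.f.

2.96 ML/d = 0.03426 m³/s.
Travel time to the compliance point: t = 5000/1.1 = 4545 s = 0.05261 d; decay factor exp(−0.84·0.05261) = 0.9568.
So the concentration just after mixing may be at most 43/0.9568 = 44.94 mg/L.
Mass balance: 44.94·0.6223 = 0.03426·Cₑ + 0.588·2.75.
Cₑ = (27.97 − 1.617) / 0.03426 = 769.1 mg/L.

769 mg/L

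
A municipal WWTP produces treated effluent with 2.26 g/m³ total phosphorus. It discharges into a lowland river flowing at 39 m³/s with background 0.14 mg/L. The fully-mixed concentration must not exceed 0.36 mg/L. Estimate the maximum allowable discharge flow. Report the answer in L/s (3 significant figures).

4520 L/s

Mass balance at complete mixing: C_std·(Q_w + Q_r) = Q_w·C_e + Q_r·C_b.
Rearranging, Q_w = Q_r·(C_std − C_b)/(C_e − C_std) = 39·(0.36 − 0.14) / (2.26 − 0.36) = 4.516 m³/s.
= 4516 L/s.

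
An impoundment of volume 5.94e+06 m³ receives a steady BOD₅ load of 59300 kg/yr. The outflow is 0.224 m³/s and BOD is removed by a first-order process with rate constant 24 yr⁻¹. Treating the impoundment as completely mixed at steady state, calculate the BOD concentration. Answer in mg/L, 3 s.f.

Outflow Q = 0.224 m³/s × 3.156e+07 s/yr = 7.069e+06 m³/yr.
Steady-state CSTR mass balance: W = Q·C + k·V·C, so C = W/(Q + kV).
Q + kV = 7.069e+06 + 24·5.94e+06 = 1.496e+08 m³/yr.
C = 59300/1.496e+08 = 0.0003963 kg/m³ = 0.3963 mg/L.

0.396 mg/L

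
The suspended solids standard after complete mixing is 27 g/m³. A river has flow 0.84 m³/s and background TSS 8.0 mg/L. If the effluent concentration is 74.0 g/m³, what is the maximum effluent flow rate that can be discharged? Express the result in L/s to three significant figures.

340 L/s

Mass balance at complete mixing: C_std·(Q_w + Q_r) = Q_w·C_e + Q_r·C_b.
Rearranging, Q_w = Q_r·(C_std − C_b)/(C_e − C_std) = 0.84·(27 − 8) / (74 − 27) = 0.3396 m³/s.
= 339.6 L/s.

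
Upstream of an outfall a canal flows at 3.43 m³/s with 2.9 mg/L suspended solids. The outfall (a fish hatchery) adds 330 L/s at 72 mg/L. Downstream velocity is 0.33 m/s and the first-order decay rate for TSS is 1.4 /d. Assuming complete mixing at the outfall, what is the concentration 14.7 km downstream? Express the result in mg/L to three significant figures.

330 L/s = 0.33 m³/s.
After complete mixing, C₀ = (0.33·72 + 3.43·2.9) / 3.76 = 8.965 mg/L.
Travel time t = 1.47e+04 m / 0.33 m/s = 4.455e+04 s = 0.5156 d.
C = 8.965·exp(−1.4·0.5156) = 8.965·0.4859 = 4.356 mg/L.

4.36 mg/L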